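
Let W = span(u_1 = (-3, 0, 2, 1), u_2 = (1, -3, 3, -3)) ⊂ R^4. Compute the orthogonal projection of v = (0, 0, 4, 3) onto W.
proj_W(v) = (-9/4, -9/28, 53/28, 13/28)

Set up U = [u_1 | ... | u_2] ∈ R^(4×2). The projector onto W = col(U) is P = U (U^T U)^(-1) U^T.
Compute U^T U =
  [14, 0]
  [0, 28],
and U^T v = (11, 3).
Solve U^T U · c = U^T v for the coefficients: c = (11/14, 3/28). The projection is proj_W(v) = U c.
Check: (v - proj_W(v)) · u_1 = 0  (should be 0).
Check: (v - proj_W(v)) · u_2 = 0  (should be 0).
Result: proj_W(v) = (-9/4, -9/28, 53/28, 13/28).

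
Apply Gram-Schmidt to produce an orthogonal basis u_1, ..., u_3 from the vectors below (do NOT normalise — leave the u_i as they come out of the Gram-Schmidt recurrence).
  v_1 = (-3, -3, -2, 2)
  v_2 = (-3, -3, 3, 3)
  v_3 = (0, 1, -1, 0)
Orthogonal basis:
  u_1 = (-3, -3, -2, 2)
  u_2 = (-12/13, -12/13, 57/13, 21/13)
  u_3 = (-11/34, 23/34, -3/34, 15/34)

Apply the Gram-Schmidt recurrence
  u_1 = v_1
  u_i = v_i − Σ_{j<i} ((v_i · u_j) / (u_j · u_j)) · u_j.

Step by step this gives:
  u_1 = (-3, -3, -2, 2)
  u_2 = (-12/13, -12/13, 57/13, 21/13)
  u_3 = (-11/34, 23/34, -3/34, 15/34)

Orthogonality check:
  u_2 · u_1 = 0 (should be 0)
  u_3 · u_1 = 0 (should be 0)
  u_3 · u_2 = 0 (should be 0)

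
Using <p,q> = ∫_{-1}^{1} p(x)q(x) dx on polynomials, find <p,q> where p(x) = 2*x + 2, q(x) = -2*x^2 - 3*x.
<p,q> = -20/3

Expand the product: p(x)·q(x) = -4*x^3 - 10*x^2 - 6*x.
∫_{-1}^{1} of each monomial x^k gives [2/(k+1) if k even, 0 if k odd]. Integrating term-by-term (or equivalently evaluating the antiderivative F(x) = -x^4 - 10*x^3/3 - 3*x^2 at the endpoints):
  F(1) − F(−1) = -22/3 − (-2/3) = -20/3.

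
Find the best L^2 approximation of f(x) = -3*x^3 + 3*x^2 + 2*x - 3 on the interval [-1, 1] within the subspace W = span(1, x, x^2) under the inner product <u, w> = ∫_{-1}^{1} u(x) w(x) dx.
g(x) = 3*x^2 + x/5 - 3

The best approximation g ∈ W is the orthogonal projection of f onto W. Writing g = a_0 + a_1 x + a_2 x^2, the coefficients solve the normal equations G · a = b where
  G_{ij} = <φ_i, φ_j> and b_i = <f, φ_i>, with φ_0 = 1, φ_1 = x, φ_2 = x^2.
G =
  [2, 0, 2/3]
  [0, 2/3, 0]
  [2/3, 0, 2/5],
b = (-4, 2/15, -4/5).
Solving gives a_0 = -3, a_1 = 1/5, a_2 = 3, so
  g(x) = 3*x^2 + x/5 - 3.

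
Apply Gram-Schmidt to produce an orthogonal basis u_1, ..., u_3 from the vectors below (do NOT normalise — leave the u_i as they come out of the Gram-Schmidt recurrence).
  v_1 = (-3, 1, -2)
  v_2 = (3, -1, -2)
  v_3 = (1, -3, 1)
Orthogonal basis:
  u_1 = (-3, 1, -2)
  u_2 = (12/7, -4/7, -20/7)
  u_3 = (-4/5, -12/5, 0)

Apply the Gram-Schmidt recurrence
  u_1 = v_1
  u_i = v_i − Σ_{j<i} ((v_i · u_j) / (u_j · u_j)) · u_j.

Step by step this gives:
  u_1 = (-3, 1, -2)
  u_2 = (12/7, -4/7, -20/7)
  u_3 = (-4/5, -12/5, 0)

Orthogonality check:
  u_2 · u_1 = 0 (should be 0)
  u_3 · u_1 = 0 (should be 0)
  u_3 · u_2 = 0 (should be 0)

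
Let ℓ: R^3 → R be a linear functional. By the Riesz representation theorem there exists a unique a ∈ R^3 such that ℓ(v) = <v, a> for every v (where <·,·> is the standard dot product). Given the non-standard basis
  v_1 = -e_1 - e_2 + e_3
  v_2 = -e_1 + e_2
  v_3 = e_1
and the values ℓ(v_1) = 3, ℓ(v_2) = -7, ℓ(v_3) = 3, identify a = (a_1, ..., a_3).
a = (3, -4, 2)

Write a = (a_1, ..., a_3) in the standard basis. For each basis vector v_i, ℓ(v_i) = <v_i, a> is a linear equation in the a_j's. Collect the n equations into a matrix system V a = ℓ, where row i of V is v_i (expressed in the standard basis). Since V is invertible (lower-triangular with 1s on the diagonal, up to permutation), solve by back-substitution:
  V =
[[-1, -1, 1],
 [-1, 1, 0],
 [1, 0, 0]]
  V a = (3, -7, 3)
Solving gives a = (3, -4, 2).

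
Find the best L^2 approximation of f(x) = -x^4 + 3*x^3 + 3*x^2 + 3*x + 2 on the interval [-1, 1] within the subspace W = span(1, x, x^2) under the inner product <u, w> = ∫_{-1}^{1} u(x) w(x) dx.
g(x) = 15*x^2/7 + 24*x/5 + 73/35

The best approximation g ∈ W is the orthogonal projection of f onto W. Writing g = a_0 + a_1 x + a_2 x^2, the coefficients solve the normal equations G · a = b where
  G_{ij} = <φ_i, φ_j> and b_i = <f, φ_i>, with φ_0 = 1, φ_1 = x, φ_2 = x^2.
G =
  [2, 0, 2/3]
  [0, 2/3, 0]
  [2/3, 0, 2/5],
b = (28/5, 16/5, 236/105).
Solving gives a_0 = 73/35, a_1 = 24/5, a_2 = 15/7, so
  g(x) = 15*x^2/7 + 24*x/5 + 73/35.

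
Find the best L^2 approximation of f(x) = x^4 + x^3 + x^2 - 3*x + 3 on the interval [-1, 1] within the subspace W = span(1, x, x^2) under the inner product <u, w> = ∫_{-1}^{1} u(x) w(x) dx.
g(x) = 13*x^2/7 - 12*x/5 + 102/35

The best approximation g ∈ W is the orthogonal projection of f onto W. Writing g = a_0 + a_1 x + a_2 x^2, the coefficients solve the normal equations G · a = b where
  G_{ij} = <φ_i, φ_j> and b_i = <f, φ_i>, with φ_0 = 1, φ_1 = x, φ_2 = x^2.
G =
  [2, 0, 2/3]
  [0, 2/3, 0]
  [2/3, 0, 2/5],
b = (106/15, -8/5, 94/35).
Solving gives a_0 = 102/35, a_1 = -12/5, a_2 = 13/7, so
  g(x) = 13*x^2/7 - 12*x/5 + 102/35.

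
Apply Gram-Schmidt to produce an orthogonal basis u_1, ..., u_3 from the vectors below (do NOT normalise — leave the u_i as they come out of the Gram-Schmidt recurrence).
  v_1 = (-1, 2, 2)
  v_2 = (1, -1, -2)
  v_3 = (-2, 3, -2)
Orthogonal basis:
  u_1 = (-1, 2, 2)
  u_2 = (2/9, 5/9, -4/9)
  u_3 = (-12/5, 0, -6/5)

Apply the Gram-Schmidt recurrence
  u_1 = v_1
  u_i = v_i − Σ_{j<i} ((v_i · u_j) / (u_j · u_j)) · u_j.

Step by step this gives:
  u_1 = (-1, 2, 2)
  u_2 = (2/9, 5/9, -4/9)
  u_3 = (-12/5, 0, -6/5)

Orthogonality check:
  u_2 · u_1 = 0 (should be 0)
  u_3 · u_1 = 0 (should be 0)
  u_3 · u_2 = 0 (should be 0)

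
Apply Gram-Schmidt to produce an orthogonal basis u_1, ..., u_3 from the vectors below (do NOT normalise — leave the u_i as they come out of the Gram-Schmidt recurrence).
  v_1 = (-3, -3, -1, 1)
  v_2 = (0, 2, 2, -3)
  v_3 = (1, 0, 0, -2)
Orthogonal basis:
  u_1 = (-3, -3, -1, 1)
  u_2 = (-33/20, 7/20, 29/20, -49/20)
  u_3 = (54/73, -187/219, -149/219, -224/219)

Apply the Gram-Schmidt recurrence
  u_1 = v_1
  u_i = v_i − Σ_{j<i} ((v_i · u_j) / (u_j · u_j)) · u_j.

Step by step this gives:
  u_1 = (-3, -3, -1, 1)
  u_2 = (-33/20, 7/20, 29/20, -49/20)
  u_3 = (54/73, -187/219, -149/219, -224/219)

Orthogonality check:
  u_2 · u_1 = 0 (should be 0)
  u_3 · u_1 = 0 (should be 0)
  u_3 · u_2 = 0 (should be 0)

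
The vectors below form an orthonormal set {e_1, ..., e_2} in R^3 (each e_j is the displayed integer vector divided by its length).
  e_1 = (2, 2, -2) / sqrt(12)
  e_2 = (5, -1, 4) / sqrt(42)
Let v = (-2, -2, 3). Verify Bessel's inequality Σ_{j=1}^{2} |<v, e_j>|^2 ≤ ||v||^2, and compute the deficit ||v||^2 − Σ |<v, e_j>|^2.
Σ |<v, e_j>|^2 = 117/7; ||v||^2 = 17; deficit = 2/7

Write each e_j = u_j / sqrt(<u_j, u_j>) where u_j is the displayed integer vector. Then <v, e_j> = <v, u_j> / sqrt(<u_j, u_j>), so |<v, e_j>|^2 = <v, u_j>^2 / <u_j, u_j>.
Coefficients: <v, e_1> = -14/sqrt(12), <v, e_2> = 4/sqrt(42).
Square and sum: Σ |<v, e_j>|^2 = 117/7.
Compute ||v||^2 = v·v = 17.
Deficit = 17 − 117/7 = 2/7 ≥ 0, confirming Bessel's inequality. (The deficit equals ||v − Σ <v,e_j> e_j||^2, the squared distance from v to span{e_j}.)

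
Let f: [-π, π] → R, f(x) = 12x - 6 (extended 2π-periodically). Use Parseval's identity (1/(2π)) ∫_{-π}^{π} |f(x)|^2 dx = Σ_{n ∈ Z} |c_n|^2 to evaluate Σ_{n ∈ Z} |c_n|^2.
Σ |c_n|^2 = 48π^2 + 36

Expand and integrate term by term over [-π, π]:
  ∫ (12x)^2 dx = 144·(2π^3/3); ∫ 2·12·(-6)·x dx = 0 (odd integrand); ∫ (-6)^2 dx = 36·2π.
So (1/(2π)) ∫_{-π}^{π} (12x - 6)^2 dx = 144π^2/3 + 36 = 48π^2 + 36.
Parseval ⇒ Σ |c_n|^2 = 48π^2 + 36.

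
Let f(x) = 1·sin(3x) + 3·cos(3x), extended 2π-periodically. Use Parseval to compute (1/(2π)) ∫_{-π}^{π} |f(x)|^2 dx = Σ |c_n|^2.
Σ |c_n|^2 = 5

Expand |f|^2 and use orthogonality of {sin(nx), cos(mx)} on [-π, π]:
  ∫_{-π}^{π} sin(nx)^2 dx = π, ∫ cos(mx)^2 dx = π, and cross terms integrate to 0.
So ∫_{-π}^{π} f(x)^2 dx = 1^2 · π + 3^2 · π = (1 + 9)π.
Divide by 2π: (1 + 9)/2 = 5.
By Parseval, this equals Σ |c_n|^2.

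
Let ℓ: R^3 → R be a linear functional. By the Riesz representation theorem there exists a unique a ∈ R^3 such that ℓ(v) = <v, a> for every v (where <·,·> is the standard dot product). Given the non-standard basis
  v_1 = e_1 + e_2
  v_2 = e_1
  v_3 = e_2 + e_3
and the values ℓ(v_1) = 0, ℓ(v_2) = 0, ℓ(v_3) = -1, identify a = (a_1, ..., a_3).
a = (0, 0, -1)

Write a = (a_1, ..., a_3) in the standard basis. For each basis vector v_i, ℓ(v_i) = <v_i, a> is a linear equation in the a_j's. Collect the n equations into a matrix system V a = ℓ, where row i of V is v_i (expressed in the standard basis). Since V is invertible (lower-triangular with 1s on the diagonal, up to permutation), solve by back-substitution:
  V =
[[1, 1, 0],
 [1, 0, 0],
 [0, 1, 1]]
  V a = (0, 0, -1)
Solving gives a = (0, 0, -1).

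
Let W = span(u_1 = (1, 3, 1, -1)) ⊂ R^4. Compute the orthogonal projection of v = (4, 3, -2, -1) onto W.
proj_W(v) = (1, 3, 1, -1)

Set up U = [u_1 | ... | u_1] ∈ R^(4×1). The projector onto W = col(U) is P = U (U^T U)^(-1) U^T.
Compute U^T U =
  [12],
and U^T v = (12).
Solve U^T U · c = U^T v for the coefficients: c = (1). The projection is proj_W(v) = U c.
Check: (v - proj_W(v)) · u_1 = 0  (should be 0).
Result: proj_W(v) = (1, 3, 1, -1).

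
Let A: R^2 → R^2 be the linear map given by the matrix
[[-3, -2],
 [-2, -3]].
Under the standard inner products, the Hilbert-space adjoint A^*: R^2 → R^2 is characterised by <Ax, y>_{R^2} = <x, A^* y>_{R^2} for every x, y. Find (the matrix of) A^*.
A^* = A^T =
[[-3, -2],
 [-2, -3]]

For real matrices with standard dot products, the defining identity <Ax, y> = <x, A^* y> gives (Ax)^T y = x^T (A^*) y, i.e. x^T A^T y = x^T (A^*) y. Since this holds for all x, y, we must have A^* = A^T. Therefore
A^* =
[[-3, -2],
 [-2, -3]].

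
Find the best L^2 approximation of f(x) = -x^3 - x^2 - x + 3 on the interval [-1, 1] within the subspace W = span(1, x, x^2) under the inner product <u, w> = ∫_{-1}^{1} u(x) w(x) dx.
g(x) = -x^2 - 8*x/5 + 3

The best approximation g ∈ W is the orthogonal projection of f onto W. Writing g = a_0 + a_1 x + a_2 x^2, the coefficients solve the normal equations G · a = b where
  G_{ij} = <φ_i, φ_j> and b_i = <f, φ_i>, with φ_0 = 1, φ_1 = x, φ_2 = x^2.
G =
  [2, 0, 2/3]
  [0, 2/3, 0]
  [2/3, 0, 2/5],
b = (16/3, -16/15, 8/5).
Solving gives a_0 = 3, a_1 = -8/5, a_2 = -1, so
  g(x) = -x^2 - 8*x/5 + 3.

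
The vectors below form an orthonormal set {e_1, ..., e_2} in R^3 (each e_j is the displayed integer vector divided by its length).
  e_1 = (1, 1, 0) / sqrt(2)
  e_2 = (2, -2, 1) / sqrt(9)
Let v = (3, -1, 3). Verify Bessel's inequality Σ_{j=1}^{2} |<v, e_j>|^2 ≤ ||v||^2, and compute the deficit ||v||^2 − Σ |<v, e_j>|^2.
Σ |<v, e_j>|^2 = 139/9; ||v||^2 = 19; deficit = 32/9

Write each e_j = u_j / sqrt(<u_j, u_j>) where u_j is the displayed integer vector. Then <v, e_j> = <v, u_j> / sqrt(<u_j, u_j>), so |<v, e_j>|^2 = <v, u_j>^2 / <u_j, u_j>.
Coefficients: <v, e_1> = 2/sqrt(2), <v, e_2> = 11/sqrt(9).
Square and sum: Σ |<v, e_j>|^2 = 139/9.
Compute ||v||^2 = v·v = 19.
Deficit = 19 − 139/9 = 32/9 ≥ 0, confirming Bessel's inequality. (The deficit equals ||v − Σ <v,e_j> e_j||^2, the squared distance from v to span{e_j}.)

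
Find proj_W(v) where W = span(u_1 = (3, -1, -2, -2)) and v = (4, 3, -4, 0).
proj_W(v) = (17/6, -17/18, -17/9, -17/9)

Set up U = [u_1 | ... | u_1] ∈ R^(4×1). The projector onto W = col(U) is P = U (U^T U)^(-1) U^T.
Compute U^T U =
  [18],
and U^T v = (17).
Solve U^T U · c = U^T v for the coefficients: c = (17/18). The projection is proj_W(v) = U c.
Check: (v - proj_W(v)) · u_1 = 0  (should be 0).
Result: proj_W(v) = (17/6, -17/18, -17/9, -17/9).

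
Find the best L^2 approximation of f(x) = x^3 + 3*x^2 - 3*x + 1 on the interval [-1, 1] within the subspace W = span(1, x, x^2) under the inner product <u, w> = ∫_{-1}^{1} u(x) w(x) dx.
g(x) = 3*x^2 - 12*x/5 + 1

The best approximation g ∈ W is the orthogonal projection of f onto W. Writing g = a_0 + a_1 x + a_2 x^2, the coefficients solve the normal equations G · a = b where
  G_{ij} = <φ_i, φ_j> and b_i = <f, φ_i>, with φ_0 = 1, φ_1 = x, φ_2 = x^2.
G =
  [2, 0, 2/3]
  [0, 2/3, 0]
  [2/3, 0, 2/5],
b = (4, -8/5, 28/15).
Solving gives a_0 = 1, a_1 = -12/5, a_2 = 3, so
  g(x) = 3*x^2 - 12*x/5 + 1.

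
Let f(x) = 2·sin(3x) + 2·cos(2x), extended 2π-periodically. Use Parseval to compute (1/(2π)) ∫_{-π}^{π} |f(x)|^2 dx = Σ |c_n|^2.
Σ |c_n|^2 = 4

Expand |f|^2 and use orthogonality of {sin(nx), cos(mx)} on [-π, π]:
  ∫_{-π}^{π} sin(nx)^2 dx = π, ∫ cos(mx)^2 dx = π, and cross terms integrate to 0.
So ∫_{-π}^{π} f(x)^2 dx = 2^2 · π + 2^2 · π = (4 + 4)π.
Divide by 2π: (4 + 4)/2 = 4.
By Parseval, this equals Σ |c_n|^2.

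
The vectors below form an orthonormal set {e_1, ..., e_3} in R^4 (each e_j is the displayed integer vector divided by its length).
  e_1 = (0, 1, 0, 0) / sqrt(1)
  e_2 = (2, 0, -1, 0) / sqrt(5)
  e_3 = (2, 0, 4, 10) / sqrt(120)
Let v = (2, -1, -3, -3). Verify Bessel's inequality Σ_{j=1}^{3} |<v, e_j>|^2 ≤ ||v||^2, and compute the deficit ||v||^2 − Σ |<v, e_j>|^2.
Σ |<v, e_j>|^2 = 137/6; ||v||^2 = 23; deficit = 1/6

Write each e_j = u_j / sqrt(<u_j, u_j>) where u_j is the displayed integer vector. Then <v, e_j> = <v, u_j> / sqrt(<u_j, u_j>), so |<v, e_j>|^2 = <v, u_j>^2 / <u_j, u_j>.
Coefficients: <v, e_1> = -1/sqrt(1), <v, e_2> = 7/sqrt(5), <v, e_3> = -38/sqrt(120).
Square and sum: Σ |<v, e_j>|^2 = 137/6.
Compute ||v||^2 = v·v = 23.
Deficit = 23 − 137/6 = 1/6 ≥ 0, confirming Bessel's inequality. (The deficit equals ||v − Σ <v,e_j> e_j||^2, the squared distance from v to span{e_j}.)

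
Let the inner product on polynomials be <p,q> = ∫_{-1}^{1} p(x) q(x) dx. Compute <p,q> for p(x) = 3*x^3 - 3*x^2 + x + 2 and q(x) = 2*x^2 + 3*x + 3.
<p,q> = 178/15

Expand the product: p(x)·q(x) = 6*x^5 + 3*x^4 + 2*x^3 - 2*x^2 + 9*x + 6.
∫_{-1}^{1} of each monomial x^k gives [2/(k+1) if k even, 0 if k odd]. Integrating term-by-term (or equivalently evaluating the antiderivative F(x) = x^6 + 3*x^5/5 + x^4/2 - 2*x^3/3 + 9*x^2/2 + 6*x at the endpoints):
  F(1) − F(−1) = 179/15 − (1/15) = 178/15.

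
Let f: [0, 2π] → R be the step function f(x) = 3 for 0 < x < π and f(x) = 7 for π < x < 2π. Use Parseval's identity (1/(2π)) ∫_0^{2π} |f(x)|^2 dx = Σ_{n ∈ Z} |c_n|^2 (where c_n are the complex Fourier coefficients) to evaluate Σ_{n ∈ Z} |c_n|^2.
Σ |c_n|^2 = 29

Parseval equates the L^2 energy of f (normalised by 1/(2π)) with the ℓ^2 sum of its Fourier coefficients: (1/(2π)) ∫_0^{2π} |f|^2 = Σ |c_n|^2.
Compute the left side: (1/(2π)) [∫_0^π 3^2 dx + ∫_π^{2π} 7^2 dx] = (1/(2π)) · (9π + 49π) = (9 + 49)/2 = 29.
So Σ_{n ∈ Z} |c_n|^2 = 29.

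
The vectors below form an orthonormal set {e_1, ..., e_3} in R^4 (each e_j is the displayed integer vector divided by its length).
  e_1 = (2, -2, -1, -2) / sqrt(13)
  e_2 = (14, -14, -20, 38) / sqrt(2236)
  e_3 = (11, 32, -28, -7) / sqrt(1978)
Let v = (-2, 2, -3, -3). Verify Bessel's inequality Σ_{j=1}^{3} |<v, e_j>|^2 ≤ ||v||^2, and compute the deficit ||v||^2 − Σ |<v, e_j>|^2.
Σ |<v, e_j>|^2 = 755/46; ||v||^2 = 26; deficit = 441/46

Write each e_j = u_j / sqrt(<u_j, u_j>) where u_j is the displayed integer vector. Then <v, e_j> = <v, u_j> / sqrt(<u_j, u_j>), so |<v, e_j>|^2 = <v, u_j>^2 / <u_j, u_j>.
Coefficients: <v, e_1> = 1/sqrt(13), <v, e_2> = -110/sqrt(2236), <v, e_3> = 147/sqrt(1978).
Square and sum: Σ |<v, e_j>|^2 = 755/46.
Compute ||v||^2 = v·v = 26.
Deficit = 26 − 755/46 = 441/46 ≥ 0, confirming Bessel's inequality. (The deficit equals ||v − Σ <v,e_j> e_j||^2, the squared distance from v to span{e_j}.)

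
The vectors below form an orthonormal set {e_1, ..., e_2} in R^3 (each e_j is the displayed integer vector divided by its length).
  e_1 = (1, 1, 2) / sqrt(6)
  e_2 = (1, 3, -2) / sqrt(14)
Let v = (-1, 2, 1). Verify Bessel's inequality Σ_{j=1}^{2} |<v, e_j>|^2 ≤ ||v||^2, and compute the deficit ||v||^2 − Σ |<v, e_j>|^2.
Σ |<v, e_j>|^2 = 15/7; ||v||^2 = 6; deficit = 27/7

Write each e_j = u_j / sqrt(<u_j, u_j>) where u_j is the displayed integer vector. Then <v, e_j> = <v, u_j> / sqrt(<u_j, u_j>), so |<v, e_j>|^2 = <v, u_j>^2 / <u_j, u_j>.
Coefficients: <v, e_1> = 3/sqrt(6), <v, e_2> = 3/sqrt(14).
Square and sum: Σ |<v, e_j>|^2 = 15/7.
Compute ||v||^2 = v·v = 6.
Deficit = 6 − 15/7 = 27/7 ≥ 0, confirming Bessel's inequality. (The deficit equals ||v − Σ <v,e_j> e_j||^2, the squared distance from v to span{e_j}.)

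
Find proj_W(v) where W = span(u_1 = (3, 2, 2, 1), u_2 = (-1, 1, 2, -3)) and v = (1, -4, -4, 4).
proj_W(v) = (1/6, -8/3, -13/3, 9/2)

Set up U = [u_1 | ... | u_2] ∈ R^(4×2). The projector onto W = col(U) is P = U (U^T U)^(-1) U^T.
Compute U^T U =
  [18, 0]
  [0, 15],
and U^T v = (-9, -25).
Solve U^T U · c = U^T v for the coefficients: c = (-1/2, -5/3). The projection is proj_W(v) = U c.
Check: (v - proj_W(v)) · u_1 = 0  (should be 0).
Check: (v - proj_W(v)) · u_2 = 0  (should be 0).
Result: proj_W(v) = (1/6, -8/3, -13/3, 9/2).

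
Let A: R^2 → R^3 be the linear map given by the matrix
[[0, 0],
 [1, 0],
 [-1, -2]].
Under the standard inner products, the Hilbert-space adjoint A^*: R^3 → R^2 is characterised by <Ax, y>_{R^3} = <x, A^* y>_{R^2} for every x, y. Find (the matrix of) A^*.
A^* = A^T =
[[0, 1, -1],
 [0, 0, -2]]

For real matrices with standard dot products, the defining identity <Ax, y> = <x, A^* y> gives (Ax)^T y = x^T (A^*) y, i.e. x^T A^T y = x^T (A^*) y. Since this holds for all x, y, we must have A^* = A^T. Therefore
A^* =
[[0, 1, -1],
 [0, 0, -2]].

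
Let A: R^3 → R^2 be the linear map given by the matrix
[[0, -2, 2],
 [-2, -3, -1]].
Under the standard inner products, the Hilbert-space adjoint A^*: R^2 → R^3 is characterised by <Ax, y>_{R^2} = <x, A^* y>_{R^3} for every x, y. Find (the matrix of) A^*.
A^* = A^T =
[[0, -2],
 [-2, -3],
 [2, -1]]

For real matrices with standard dot products, the defining identity <Ax, y> = <x, A^* y> gives (Ax)^T y = x^T (A^*) y, i.e. x^T A^T y = x^T (A^*) y. Since this holds for all x, y, we must have A^* = A^T. Therefore
A^* =
[[0, -2],
 [-2, -3],
 [2, -1]].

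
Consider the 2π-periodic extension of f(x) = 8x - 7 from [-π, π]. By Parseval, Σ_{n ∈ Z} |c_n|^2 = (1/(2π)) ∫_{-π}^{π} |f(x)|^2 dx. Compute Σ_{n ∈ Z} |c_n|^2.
Σ |c_n|^2 = 64π^2/3 + 49

Expand and integrate term by term over [-π, π]:
  ∫ (8x)^2 dx = 64·(2π^3/3); ∫ 2·8·(-7)·x dx = 0 (odd integrand); ∫ (-7)^2 dx = 49·2π.
So (1/(2π)) ∫_{-π}^{π} (8x - 7)^2 dx = 64π^2/3 + 49 = 64π^2/3 + 49.
Parseval ⇒ Σ |c_n|^2 = 64π^2/3 + 49.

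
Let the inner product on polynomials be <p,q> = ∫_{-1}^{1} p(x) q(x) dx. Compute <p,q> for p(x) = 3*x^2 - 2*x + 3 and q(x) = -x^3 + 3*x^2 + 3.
<p,q> = 172/5

Expand the product: p(x)·q(x) = -3*x^5 + 11*x^4 - 9*x^3 + 18*x^2 - 6*x + 9.
∫_{-1}^{1} of each monomial x^k gives [2/(k+1) if k even, 0 if k odd]. Integrating term-by-term (or equivalently evaluating the antiderivative F(x) = -x^6/2 + 11*x^5/5 - 9*x^4/4 + 6*x^3 - 3*x^2 + 9*x at the endpoints):
  F(1) − F(−1) = 229/20 − (-459/20) = 172/5.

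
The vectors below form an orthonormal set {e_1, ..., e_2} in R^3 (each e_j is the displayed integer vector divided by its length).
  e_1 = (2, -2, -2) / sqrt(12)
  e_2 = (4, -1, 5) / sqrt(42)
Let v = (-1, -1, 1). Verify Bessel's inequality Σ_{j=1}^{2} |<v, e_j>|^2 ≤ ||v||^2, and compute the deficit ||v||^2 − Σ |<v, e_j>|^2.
Σ |<v, e_j>|^2 = 3/7; ||v||^2 = 3; deficit = 18/7

Write each e_j = u_j / sqrt(<u_j, u_j>) where u_j is the displayed integer vector. Then <v, e_j> = <v, u_j> / sqrt(<u_j, u_j>), so |<v, e_j>|^2 = <v, u_j>^2 / <u_j, u_j>.
Coefficients: <v, e_1> = -2/sqrt(12), <v, e_2> = 2/sqrt(42).
Square and sum: Σ |<v, e_j>|^2 = 3/7.
Compute ||v||^2 = v·v = 3.
Deficit = 3 − 3/7 = 18/7 ≥ 0, confirming Bessel's inequality. (The deficit equals ||v − Σ <v,e_j> e_j||^2, the squared distance from v to span{e_j}.)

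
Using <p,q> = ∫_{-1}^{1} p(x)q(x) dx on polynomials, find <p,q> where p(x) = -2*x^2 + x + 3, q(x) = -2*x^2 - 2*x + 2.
<p,q> = 28/5

Expand the product: p(x)·q(x) = 4*x^4 + 2*x^3 - 12*x^2 - 4*x + 6.
∫_{-1}^{1} of each monomial x^k gives [2/(k+1) if k even, 0 if k odd]. Integrating term-by-term (or equivalently evaluating the antiderivative F(x) = 4*x^5/5 + x^4/2 - 4*x^3 - 2*x^2 + 6*x at the endpoints):
  F(1) − F(−1) = 13/10 − (-43/10) = 28/5.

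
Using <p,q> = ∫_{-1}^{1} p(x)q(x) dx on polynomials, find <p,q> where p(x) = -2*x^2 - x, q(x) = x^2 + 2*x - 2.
<p,q> = 8/15

Expand the product: p(x)·q(x) = -2*x^4 - 5*x^3 + 2*x^2 + 2*x.
∫_{-1}^{1} of each monomial x^k gives [2/(k+1) if k even, 0 if k odd]. Integrating term-by-term (or equivalently evaluating the antiderivative F(x) = -2*x^5/5 - 5*x^4/4 + 2*x^3/3 + x^2 at the endpoints):
  F(1) − F(−1) = 1/60 − (-31/60) = 8/15.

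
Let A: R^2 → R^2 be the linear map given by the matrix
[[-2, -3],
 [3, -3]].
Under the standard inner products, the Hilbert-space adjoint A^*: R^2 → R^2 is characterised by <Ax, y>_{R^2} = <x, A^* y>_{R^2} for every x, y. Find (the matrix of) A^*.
A^* = A^T =
[[-2, 3],
 [-3, -3]]

For real matrices with standard dot products, the defining identity <Ax, y> = <x, A^* y> gives (Ax)^T y = x^T (A^*) y, i.e. x^T A^T y = x^T (A^*) y. Since this holds for all x, y, we must have A^* = A^T. Therefore
A^* =
[[-2, 3],
 [-3, -3]].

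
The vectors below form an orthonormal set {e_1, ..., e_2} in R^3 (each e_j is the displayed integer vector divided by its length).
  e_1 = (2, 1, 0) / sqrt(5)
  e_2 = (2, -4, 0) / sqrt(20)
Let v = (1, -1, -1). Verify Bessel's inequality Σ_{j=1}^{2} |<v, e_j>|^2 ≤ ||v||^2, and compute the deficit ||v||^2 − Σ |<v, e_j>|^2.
Σ |<v, e_j>|^2 = 2; ||v||^2 = 3; deficit = 1

Write each e_j = u_j / sqrt(<u_j, u_j>) where u_j is the displayed integer vector. Then <v, e_j> = <v, u_j> / sqrt(<u_j, u_j>), so |<v, e_j>|^2 = <v, u_j>^2 / <u_j, u_j>.
Coefficients: <v, e_1> = 1/sqrt(5), <v, e_2> = 6/sqrt(20).
Square and sum: Σ |<v, e_j>|^2 = 2.
Compute ||v||^2 = v·v = 3.
Deficit = 3 − 2 = 1 ≥ 0, confirming Bessel's inequality. (The deficit equals ||v − Σ <v,e_j> e_j||^2, the squared distance from v to span{e_j}.)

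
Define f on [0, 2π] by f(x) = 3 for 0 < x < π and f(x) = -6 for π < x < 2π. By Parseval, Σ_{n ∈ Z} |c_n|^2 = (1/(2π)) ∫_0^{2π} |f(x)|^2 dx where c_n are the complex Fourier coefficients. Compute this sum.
Σ |c_n|^2 = 45/2

Parseval equates the L^2 energy of f (normalised by 1/(2π)) with the ℓ^2 sum of its Fourier coefficients: (1/(2π)) ∫_0^{2π} |f|^2 = Σ |c_n|^2.
Compute the left side: (1/(2π)) [∫_0^π 3^2 dx + ∫_π^{2π} (-6)^2 dx] = (1/(2π)) · (9π + 36π) = (9 + 36)/2 = 45/2.
So Σ_{n ∈ Z} |c_n|^2 = 45/2.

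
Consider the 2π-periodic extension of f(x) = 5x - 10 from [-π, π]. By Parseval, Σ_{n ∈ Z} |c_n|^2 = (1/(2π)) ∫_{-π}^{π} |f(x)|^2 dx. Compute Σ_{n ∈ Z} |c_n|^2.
Σ |c_n|^2 = 25π^2/3 + 100

Expand and integrate term by term over [-π, π]:
  ∫ (5x)^2 dx = 25·(2π^3/3); ∫ 2·5·(-10)·x dx = 0 (odd integrand); ∫ (-10)^2 dx = 100·2π.
So (1/(2π)) ∫_{-π}^{π} (5x - 10)^2 dx = 25π^2/3 + 100 = 25π^2/3 + 100.
Parseval ⇒ Σ |c_n|^2 = 25π^2/3 + 100.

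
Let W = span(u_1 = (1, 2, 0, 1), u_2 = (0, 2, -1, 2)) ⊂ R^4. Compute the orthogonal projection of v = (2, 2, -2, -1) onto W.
proj_W(v) = (7/6, 5/3, 1/3, 1/2)

Set up U = [u_1 | ... | u_2] ∈ R^(4×2). The projector onto W = col(U) is P = U (U^T U)^(-1) U^T.
Compute U^T U =
  [6, 6]
  [6, 9],
and U^T v = (5, 4).
Solve U^T U · c = U^T v for the coefficients: c = (7/6, -1/3). The projection is proj_W(v) = U c.
Check: (v - proj_W(v)) · u_1 = 0  (should be 0).
Check: (v - proj_W(v)) · u_2 = 0  (should be 0).
Result: proj_W(v) = (7/6, 5/3, 1/3, 1/2).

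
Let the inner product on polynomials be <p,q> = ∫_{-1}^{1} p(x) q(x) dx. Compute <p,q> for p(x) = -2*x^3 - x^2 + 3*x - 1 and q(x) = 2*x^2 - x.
<p,q> = -10/3

Expand the product: p(x)·q(x) = -4*x^5 + 7*x^3 - 5*x^2 + x.
∫_{-1}^{1} of each monomial x^k gives [2/(k+1) if k even, 0 if k odd]. Integrating term-by-term (or equivalently evaluating the antiderivative F(x) = -2*x^6/3 + 7*x^4/4 - 5*x^3/3 + x^2/2 at the endpoints):
  F(1) − F(−1) = -1/12 − (13/4) = -10/3.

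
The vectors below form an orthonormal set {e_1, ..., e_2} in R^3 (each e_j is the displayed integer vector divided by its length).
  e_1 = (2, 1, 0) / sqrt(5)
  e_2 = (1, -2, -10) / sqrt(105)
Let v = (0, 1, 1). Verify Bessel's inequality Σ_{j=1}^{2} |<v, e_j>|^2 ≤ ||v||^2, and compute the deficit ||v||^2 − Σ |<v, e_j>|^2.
Σ |<v, e_j>|^2 = 11/7; ||v||^2 = 2; deficit = 3/7

Write each e_j = u_j / sqrt(<u_j, u_j>) where u_j is the displayed integer vector. Then <v, e_j> = <v, u_j> / sqrt(<u_j, u_j>), so |<v, e_j>|^2 = <v, u_j>^2 / <u_j, u_j>.
Coefficients: <v, e_1> = 1/sqrt(5), <v, e_2> = -12/sqrt(105).
Square and sum: Σ |<v, e_j>|^2 = 11/7.
Compute ||v||^2 = v·v = 2.
Deficit = 2 − 11/7 = 3/7 ≥ 0, confirming Bessel's inequality. (The deficit equals ||v − Σ <v,e_j> e_j||^2, the squared distance from v to span{e_j}.)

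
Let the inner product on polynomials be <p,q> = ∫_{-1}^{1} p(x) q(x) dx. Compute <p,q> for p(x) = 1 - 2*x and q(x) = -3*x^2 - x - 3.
<p,q> = -20/3

Expand the product: p(x)·q(x) = 6*x^3 - x^2 + 5*x - 3.
∫_{-1}^{1} of each monomial x^k gives [2/(k+1) if k even, 0 if k odd]. Integrating term-by-term (or equivalently evaluating the antiderivative F(x) = 3*x^4/2 - x^3/3 + 5*x^2/2 - 3*x at the endpoints):
  F(1) − F(−1) = 2/3 − (22/3) = -20/3.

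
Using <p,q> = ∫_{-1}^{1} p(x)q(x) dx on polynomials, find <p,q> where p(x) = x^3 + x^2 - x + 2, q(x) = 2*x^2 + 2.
<p,q> = 64/5

Expand the product: p(x)·q(x) = 2*x^5 + 2*x^4 + 6*x^2 - 2*x + 4.
∫_{-1}^{1} of each monomial x^k gives [2/(k+1) if k even, 0 if k odd]. Integrating term-by-term (or equivalently evaluating the antiderivative F(x) = x^6/3 + 2*x^5/5 + 2*x^3 - x^2 + 4*x at the endpoints):
  F(1) − F(−1) = 86/15 − (-106/15) = 64/5.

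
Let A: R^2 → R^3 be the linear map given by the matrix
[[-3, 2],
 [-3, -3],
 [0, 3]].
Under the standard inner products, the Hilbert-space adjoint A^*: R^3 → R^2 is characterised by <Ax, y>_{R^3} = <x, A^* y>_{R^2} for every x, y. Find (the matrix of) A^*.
A^* = A^T =
[[-3, -3, 0],
 [2, -3, 3]]

For real matrices with standard dot products, the defining identity <Ax, y> = <x, A^* y> gives (Ax)^T y = x^T (A^*) y, i.e. x^T A^T y = x^T (A^*) y. Since this holds for all x, y, we must have A^* = A^T. Therefore
A^* =
[[-3, -3, 0],
 [2, -3, 3]].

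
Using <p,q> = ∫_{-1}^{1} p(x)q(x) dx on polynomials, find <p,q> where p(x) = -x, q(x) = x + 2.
<p,q> = -2/3

Expand the product: p(x)·q(x) = -x^2 - 2*x.
∫_{-1}^{1} of each monomial x^k gives [2/(k+1) if k even, 0 if k odd]. Integrating term-by-term (or equivalently evaluating the antiderivative F(x) = -x^3/3 - x^2 at the endpoints):
  F(1) − F(−1) = -4/3 − (-2/3) = -2/3.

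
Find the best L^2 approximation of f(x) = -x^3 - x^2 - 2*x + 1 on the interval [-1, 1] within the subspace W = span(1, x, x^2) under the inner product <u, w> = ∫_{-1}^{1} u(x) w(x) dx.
g(x) = -x^2 - 13*x/5 + 1

The best approximation g ∈ W is the orthogonal projection of f onto W. Writing g = a_0 + a_1 x + a_2 x^2, the coefficients solve the normal equations G · a = b where
  G_{ij} = <φ_i, φ_j> and b_i = <f, φ_i>, with φ_0 = 1, φ_1 = x, φ_2 = x^2.
G =
  [2, 0, 2/3]
  [0, 2/3, 0]
  [2/3, 0, 2/5],
b = (4/3, -26/15, 4/15).
Solving gives a_0 = 1, a_1 = -13/5, a_2 = -1, so
  g(x) = -x^2 - 13*x/5 + 1.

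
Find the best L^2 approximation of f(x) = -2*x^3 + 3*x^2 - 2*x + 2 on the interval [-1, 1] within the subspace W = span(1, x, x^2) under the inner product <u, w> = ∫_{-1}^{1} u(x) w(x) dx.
g(x) = 3*x^2 - 16*x/5 + 2

The best approximation g ∈ W is the orthogonal projection of f onto W. Writing g = a_0 + a_1 x + a_2 x^2, the coefficients solve the normal equations G · a = b where
  G_{ij} = <φ_i, φ_j> and b_i = <f, φ_i>, with φ_0 = 1, φ_1 = x, φ_2 = x^2.
G =
  [2, 0, 2/3]
  [0, 2/3, 0]
  [2/3, 0, 2/5],
b = (6, -32/15, 38/15).
Solving gives a_0 = 2, a_1 = -16/5, a_2 = 3, so
  g(x) = 3*x^2 - 16*x/5 + 2.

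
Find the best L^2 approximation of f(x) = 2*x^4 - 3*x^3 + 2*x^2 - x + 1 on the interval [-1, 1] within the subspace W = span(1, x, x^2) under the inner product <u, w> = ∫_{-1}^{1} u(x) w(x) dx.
g(x) = 26*x^2/7 - 14*x/5 + 29/35

The best approximation g ∈ W is the orthogonal projection of f onto W. Writing g = a_0 + a_1 x + a_2 x^2, the coefficients solve the normal equations G · a = b where
  G_{ij} = <φ_i, φ_j> and b_i = <f, φ_i>, with φ_0 = 1, φ_1 = x, φ_2 = x^2.
G =
  [2, 0, 2/3]
  [0, 2/3, 0]
  [2/3, 0, 2/5],
b = (62/15, -28/15, 214/105).
Solving gives a_0 = 29/35, a_1 = -14/5, a_2 = 26/7, so
  g(x) = 26*x^2/7 - 14*x/5 + 29/35.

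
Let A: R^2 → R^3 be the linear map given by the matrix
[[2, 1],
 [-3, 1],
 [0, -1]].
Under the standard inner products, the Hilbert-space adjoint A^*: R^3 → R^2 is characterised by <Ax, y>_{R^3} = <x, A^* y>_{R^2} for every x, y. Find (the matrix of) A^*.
A^* = A^T =
[[2, -3, 0],
 [1, 1, -1]]

For real matrices with standard dot products, the defining identity <Ax, y> = <x, A^* y> gives (Ax)^T y = x^T (A^*) y, i.e. x^T A^T y = x^T (A^*) y. Since this holds for all x, y, we must have A^* = A^T. Therefore
A^* =
[[2, -3, 0],
 [1, 1, -1]].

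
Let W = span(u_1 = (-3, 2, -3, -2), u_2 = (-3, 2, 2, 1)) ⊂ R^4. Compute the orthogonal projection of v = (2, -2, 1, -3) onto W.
proj_W(v) = (966/443, -644/443, -289/443, -109/443)

Set up U = [u_1 | ... | u_2] ∈ R^(4×2). The projector onto W = col(U) is P = U (U^T U)^(-1) U^T.
Compute U^T U =
  [26, 5]
  [5, 18],
and U^T v = (-7, -11).
Solve U^T U · c = U^T v for the coefficients: c = (-71/443, -251/443). The projection is proj_W(v) = U c.
Check: (v - proj_W(v)) · u_1 = 0  (should be 0).
Check: (v - proj_W(v)) · u_2 = 0  (should be 0).
Result: proj_W(v) = (966/443, -644/443, -289/443, -109/443).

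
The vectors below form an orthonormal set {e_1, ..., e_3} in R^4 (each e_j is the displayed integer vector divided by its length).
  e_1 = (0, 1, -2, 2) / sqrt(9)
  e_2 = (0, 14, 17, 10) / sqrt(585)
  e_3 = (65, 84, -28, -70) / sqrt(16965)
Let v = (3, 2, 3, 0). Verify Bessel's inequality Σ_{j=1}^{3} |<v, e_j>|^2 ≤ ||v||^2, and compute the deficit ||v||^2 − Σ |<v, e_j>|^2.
Σ |<v, e_j>|^2 = 494/29; ||v||^2 = 22; deficit = 144/29

Write each e_j = u_j / sqrt(<u_j, u_j>) where u_j is the displayed integer vector. Then <v, e_j> = <v, u_j> / sqrt(<u_j, u_j>), so |<v, e_j>|^2 = <v, u_j>^2 / <u_j, u_j>.
Coefficients: <v, e_1> = -4/sqrt(9), <v, e_2> = 79/sqrt(585), <v, e_3> = 279/sqrt(16965).
Square and sum: Σ |<v, e_j>|^2 = 494/29.
Compute ||v||^2 = v·v = 22.
Deficit = 22 − 494/29 = 144/29 ≥ 0, confirming Bessel's inequality. (The deficit equals ||v − Σ <v,e_j> e_j||^2, the squared distance from v to span{e_j}.)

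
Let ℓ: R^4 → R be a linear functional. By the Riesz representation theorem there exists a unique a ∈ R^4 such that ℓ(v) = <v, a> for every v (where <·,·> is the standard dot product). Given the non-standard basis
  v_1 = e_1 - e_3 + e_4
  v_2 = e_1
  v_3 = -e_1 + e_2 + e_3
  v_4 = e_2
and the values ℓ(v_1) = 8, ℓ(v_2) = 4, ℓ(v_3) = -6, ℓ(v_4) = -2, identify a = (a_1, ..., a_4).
a = (4, -2, 0, 4)

Write a = (a_1, ..., a_4) in the standard basis. For each basis vector v_i, ℓ(v_i) = <v_i, a> is a linear equation in the a_j's. Collect the n equations into a matrix system V a = ℓ, where row i of V is v_i (expressed in the standard basis). Since V is invertible (lower-triangular with 1s on the diagonal, up to permutation), solve by back-substitution:
  V =
[[1, 0, -1, 1],
 [1, 0, 0, 0],
 [-1, 1, 1, 0],
 [0, 1, 0, 0]]
  V a = (8, 4, -6, -2)
Solving gives a = (4, -2, 0, 4).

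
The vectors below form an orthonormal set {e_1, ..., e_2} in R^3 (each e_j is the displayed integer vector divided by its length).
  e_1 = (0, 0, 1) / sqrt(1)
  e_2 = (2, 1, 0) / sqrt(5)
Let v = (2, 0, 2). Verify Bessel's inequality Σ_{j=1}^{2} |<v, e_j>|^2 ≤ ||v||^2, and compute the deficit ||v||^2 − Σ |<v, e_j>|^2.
Σ |<v, e_j>|^2 = 36/5; ||v||^2 = 8; deficit = 4/5

Write each e_j = u_j / sqrt(<u_j, u_j>) where u_j is the displayed integer vector. Then <v, e_j> = <v, u_j> / sqrt(<u_j, u_j>), so |<v, e_j>|^2 = <v, u_j>^2 / <u_j, u_j>.
Coefficients: <v, e_1> = 2/sqrt(1), <v, e_2> = 4/sqrt(5).
Square and sum: Σ |<v, e_j>|^2 = 36/5.
Compute ||v||^2 = v·v = 8.
Deficit = 8 − 36/5 = 4/5 ≥ 0, confirming Bessel's inequality. (The deficit equals ||v − Σ <v,e_j> e_j||^2, the squared distance from v to span{e_j}.)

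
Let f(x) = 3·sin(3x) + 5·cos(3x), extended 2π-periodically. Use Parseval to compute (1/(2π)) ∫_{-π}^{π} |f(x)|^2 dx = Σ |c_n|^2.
Σ |c_n|^2 = 17

Expand |f|^2 and use orthogonality of {sin(nx), cos(mx)} on [-π, π]:
  ∫_{-π}^{π} sin(nx)^2 dx = π, ∫ cos(mx)^2 dx = π, and cross terms integrate to 0.
So ∫_{-π}^{π} f(x)^2 dx = 3^2 · π + 5^2 · π = (9 + 25)π.
Divide by 2π: (9 + 25)/2 = 17.
By Parseval, this equals Σ |c_n|^2.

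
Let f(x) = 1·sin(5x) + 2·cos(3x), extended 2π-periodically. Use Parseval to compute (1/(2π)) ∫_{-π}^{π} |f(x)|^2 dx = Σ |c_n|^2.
Σ |c_n|^2 = 5/2

Expand |f|^2 and use orthogonality of {sin(nx), cos(mx)} on [-π, π]:
  ∫_{-π}^{π} sin(nx)^2 dx = π, ∫ cos(mx)^2 dx = π, and cross terms integrate to 0.
So ∫_{-π}^{π} f(x)^2 dx = 1^2 · π + 2^2 · π = (1 + 4)π.
Divide by 2π: (1 + 4)/2 = 5/2.
By Parseval, this equals Σ |c_n|^2.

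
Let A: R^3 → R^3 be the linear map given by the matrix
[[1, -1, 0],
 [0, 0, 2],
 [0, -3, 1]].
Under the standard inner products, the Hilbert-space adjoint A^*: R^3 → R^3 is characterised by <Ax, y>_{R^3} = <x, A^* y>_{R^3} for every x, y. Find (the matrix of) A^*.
A^* = A^T =
[[1, 0, 0],
 [-1, 0, -3],
 [0, 2, 1]]

For real matrices with standard dot products, the defining identity <Ax, y> = <x, A^* y> gives (Ax)^T y = x^T (A^*) y, i.e. x^T A^T y = x^T (A^*) y. Since this holds for all x, y, we must have A^* = A^T. Therefore
A^* =
[[1, 0, 0],
 [-1, 0, -3],
 [0, 2, 1]].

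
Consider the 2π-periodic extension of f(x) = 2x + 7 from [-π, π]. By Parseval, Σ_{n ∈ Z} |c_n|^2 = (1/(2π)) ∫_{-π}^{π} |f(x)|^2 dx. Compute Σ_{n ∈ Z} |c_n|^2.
Σ |c_n|^2 = 4π^2/3 + 49

Expand and integrate term by term over [-π, π]:
  ∫ (2x)^2 dx = 4·(2π^3/3); ∫ 2·2·(7)·x dx = 0 (odd integrand); ∫ 7^2 dx = 49·2π.
So (1/(2π)) ∫_{-π}^{π} (2x + 7)^2 dx = 4π^2/3 + 49 = 4π^2/3 + 49.
Parseval ⇒ Σ |c_n|^2 = 4π^2/3 + 49.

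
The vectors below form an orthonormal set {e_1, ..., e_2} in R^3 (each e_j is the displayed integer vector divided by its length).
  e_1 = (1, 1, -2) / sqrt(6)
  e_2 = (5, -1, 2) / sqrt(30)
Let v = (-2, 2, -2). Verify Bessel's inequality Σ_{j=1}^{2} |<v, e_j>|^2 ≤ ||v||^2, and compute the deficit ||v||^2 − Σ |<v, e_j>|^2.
Σ |<v, e_j>|^2 = 56/5; ||v||^2 = 12; deficit = 4/5

Write each e_j = u_j / sqrt(<u_j, u_j>) where u_j is the displayed integer vector. Then <v, e_j> = <v, u_j> / sqrt(<u_j, u_j>), so |<v, e_j>|^2 = <v, u_j>^2 / <u_j, u_j>.
Coefficients: <v, e_1> = 4/sqrt(6), <v, e_2> = -16/sqrt(30).
Square and sum: Σ |<v, e_j>|^2 = 56/5.
Compute ||v||^2 = v·v = 12.
Deficit = 12 − 56/5 = 4/5 ≥ 0, confirming Bessel's inequality. (The deficit equals ||v − Σ <v,e_j> e_j||^2, the squared distance from v to span{e_j}.)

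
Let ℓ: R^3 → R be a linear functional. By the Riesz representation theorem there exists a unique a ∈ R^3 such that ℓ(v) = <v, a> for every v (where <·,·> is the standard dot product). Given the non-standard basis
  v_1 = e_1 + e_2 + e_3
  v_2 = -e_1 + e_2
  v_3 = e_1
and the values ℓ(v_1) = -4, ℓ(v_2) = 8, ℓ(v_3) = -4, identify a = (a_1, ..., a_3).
a = (-4, 4, -4)

Write a = (a_1, ..., a_3) in the standard basis. For each basis vector v_i, ℓ(v_i) = <v_i, a> is a linear equation in the a_j's. Collect the n equations into a matrix system V a = ℓ, where row i of V is v_i (expressed in the standard basis). Since V is invertible (lower-triangular with 1s on the diagonal, up to permutation), solve by back-substitution:
  V =
[[1, 1, 1],
 [-1, 1, 0],
 [1, 0, 0]]
  V a = (-4, 8, -4)
Solving gives a = (-4, 4, -4).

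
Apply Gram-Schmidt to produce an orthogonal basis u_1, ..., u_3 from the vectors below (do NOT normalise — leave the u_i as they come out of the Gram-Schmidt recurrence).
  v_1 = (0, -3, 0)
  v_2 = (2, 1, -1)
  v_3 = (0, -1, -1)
Orthogonal basis:
  u_1 = (0, -3, 0)
  u_2 = (2, 0, -1)
  u_3 = (-2/5, 0, -4/5)

Apply the Gram-Schmidt recurrence
  u_1 = v_1
  u_i = v_i − Σ_{j<i} ((v_i · u_j) / (u_j · u_j)) · u_j.

Step by step this gives:
  u_1 = (0, -3, 0)
  u_2 = (2, 0, -1)
  u_3 = (-2/5, 0, -4/5)

Orthogonality check:
  u_2 · u_1 = 0 (should be 0)
  u_3 · u_1 = 0 (should be 0)
  u_3 · u_2 = 0 (should be 0)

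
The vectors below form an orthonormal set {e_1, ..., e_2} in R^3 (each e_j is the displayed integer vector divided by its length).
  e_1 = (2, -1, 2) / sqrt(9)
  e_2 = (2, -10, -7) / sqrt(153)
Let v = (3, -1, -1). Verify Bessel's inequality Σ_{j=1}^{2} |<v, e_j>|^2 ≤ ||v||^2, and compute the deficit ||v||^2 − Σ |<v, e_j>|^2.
Σ |<v, e_j>|^2 = 106/17; ||v||^2 = 11; deficit = 81/17

Write each e_j = u_j / sqrt(<u_j, u_j>) where u_j is the displayed integer vector. Then <v, e_j> = <v, u_j> / sqrt(<u_j, u_j>), so |<v, e_j>|^2 = <v, u_j>^2 / <u_j, u_j>.
Coefficients: <v, e_1> = 5/sqrt(9), <v, e_2> = 23/sqrt(153).
Square and sum: Σ |<v, e_j>|^2 = 106/17.
Compute ||v||^2 = v·v = 11.
Deficit = 11 − 106/17 = 81/17 ≥ 0, confirming Bessel's inequality. (The deficit equals ||v − Σ <v,e_j> e_j||^2, the squared distance from v to span{e_j}.)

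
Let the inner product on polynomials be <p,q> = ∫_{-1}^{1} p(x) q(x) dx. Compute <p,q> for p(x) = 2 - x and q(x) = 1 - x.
<p,q> = 14/3

Expand the product: p(x)·q(x) = x^2 - 3*x + 2.
∫_{-1}^{1} of each monomial x^k gives [2/(k+1) if k even, 0 if k odd]. Integrating term-by-term (or equivalently evaluating the antiderivative F(x) = x^3/3 - 3*x^2/2 + 2*x at the endpoints):
  F(1) − F(−1) = 5/6 − (-23/6) = 14/3.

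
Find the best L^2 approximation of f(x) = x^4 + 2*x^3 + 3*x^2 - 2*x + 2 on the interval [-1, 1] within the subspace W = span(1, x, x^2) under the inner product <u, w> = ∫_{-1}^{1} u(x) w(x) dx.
g(x) = 27*x^2/7 - 4*x/5 + 67/35

The best approximation g ∈ W is the orthogonal projection of f onto W. Writing g = a_0 + a_1 x + a_2 x^2, the coefficients solve the normal equations G · a = b where
  G_{ij} = <φ_i, φ_j> and b_i = <f, φ_i>, with φ_0 = 1, φ_1 = x, φ_2 = x^2.
G =
  [2, 0, 2/3]
  [0, 2/3, 0]
  [2/3, 0, 2/5],
b = (32/5, -8/15, 296/105).
Solving gives a_0 = 67/35, a_1 = -4/5, a_2 = 27/7, so
  g(x) = 27*x^2/7 - 4*x/5 + 67/35.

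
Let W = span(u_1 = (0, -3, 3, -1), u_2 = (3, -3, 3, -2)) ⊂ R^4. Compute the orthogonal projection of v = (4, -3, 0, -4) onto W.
proj_W(v) = (97/21, -38/21, 38/21, -15/7)

Set up U = [u_1 | ... | u_2] ∈ R^(4×2). The projector onto W = col(U) is P = U (U^T U)^(-1) U^T.
Compute U^T U =
  [19, 20]
  [20, 31],
and U^T v = (13, 29).
Solve U^T U · c = U^T v for the coefficients: c = (-59/63, 97/63). The projection is proj_W(v) = U c.
Check: (v - proj_W(v)) · u_1 = 0  (should be 0).
Check: (v - proj_W(v)) · u_2 = 0  (should be 0).
Result: proj_W(v) = (97/21, -38/21, 38/21, -15/7).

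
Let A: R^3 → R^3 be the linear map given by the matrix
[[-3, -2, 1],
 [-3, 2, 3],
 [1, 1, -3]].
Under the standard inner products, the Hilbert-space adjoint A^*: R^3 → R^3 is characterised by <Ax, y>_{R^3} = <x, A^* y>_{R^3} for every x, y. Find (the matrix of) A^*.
A^* = A^T =
[[-3, -3, 1],
 [-2, 2, 1],
 [1, 3, -3]]

For real matrices with standard dot products, the defining identity <Ax, y> = <x, A^* y> gives (Ax)^T y = x^T (A^*) y, i.e. x^T A^T y = x^T (A^*) y. Since this holds for all x, y, we must have A^* = A^T. Therefore
A^* =
[[-3, -3, 1],
 [-2, 2, 1],
 [1, 3, -3]].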